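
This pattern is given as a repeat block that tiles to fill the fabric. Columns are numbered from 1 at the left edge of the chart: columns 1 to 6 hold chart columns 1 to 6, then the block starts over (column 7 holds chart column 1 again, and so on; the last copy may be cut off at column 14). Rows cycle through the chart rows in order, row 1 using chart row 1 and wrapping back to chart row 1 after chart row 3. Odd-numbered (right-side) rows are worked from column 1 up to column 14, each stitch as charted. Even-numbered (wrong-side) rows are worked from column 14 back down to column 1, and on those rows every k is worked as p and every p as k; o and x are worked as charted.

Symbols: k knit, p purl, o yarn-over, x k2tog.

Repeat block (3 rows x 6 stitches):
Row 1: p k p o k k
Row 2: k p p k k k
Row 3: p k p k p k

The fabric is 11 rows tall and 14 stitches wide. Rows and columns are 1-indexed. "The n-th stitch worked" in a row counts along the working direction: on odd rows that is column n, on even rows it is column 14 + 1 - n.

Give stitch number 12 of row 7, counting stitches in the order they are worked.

Row 7: (7-1) mod 3 = 0, so use chart row 1. Odd row -> RS.
Chart row 1 tiled across columns 1-14: p k p o k k p k p o k k p k
RS: work column 1 to column 14, symbols as charted — the tiled row is the row as worked.
Counting 12 along the worked row gives k.

Stitch:
k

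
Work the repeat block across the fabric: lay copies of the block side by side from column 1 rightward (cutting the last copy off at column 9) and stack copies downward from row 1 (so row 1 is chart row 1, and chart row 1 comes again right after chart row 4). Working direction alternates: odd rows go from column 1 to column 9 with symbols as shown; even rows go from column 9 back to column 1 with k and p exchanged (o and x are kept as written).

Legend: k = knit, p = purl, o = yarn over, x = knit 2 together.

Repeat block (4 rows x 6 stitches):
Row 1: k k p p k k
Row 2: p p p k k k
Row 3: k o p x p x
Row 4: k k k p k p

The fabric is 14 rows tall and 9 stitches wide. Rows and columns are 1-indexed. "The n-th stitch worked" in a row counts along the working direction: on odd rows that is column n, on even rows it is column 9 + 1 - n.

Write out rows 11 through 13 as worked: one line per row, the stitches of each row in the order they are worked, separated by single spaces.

Result:
k o p x p x k o p
p p p k p k p p p
k k p p k k k k p

Derivation:
Row 11: chart row 3, RS - tile across columns 1-9 and work as-is.
Row 12: chart row 4, WS - tiled (columns 1-9): k k k p k p k k k; work from column 9 back to 1 with k<->p swapped.
Row 13: chart row 1, RS - tile across columns 1-9 and work as-is.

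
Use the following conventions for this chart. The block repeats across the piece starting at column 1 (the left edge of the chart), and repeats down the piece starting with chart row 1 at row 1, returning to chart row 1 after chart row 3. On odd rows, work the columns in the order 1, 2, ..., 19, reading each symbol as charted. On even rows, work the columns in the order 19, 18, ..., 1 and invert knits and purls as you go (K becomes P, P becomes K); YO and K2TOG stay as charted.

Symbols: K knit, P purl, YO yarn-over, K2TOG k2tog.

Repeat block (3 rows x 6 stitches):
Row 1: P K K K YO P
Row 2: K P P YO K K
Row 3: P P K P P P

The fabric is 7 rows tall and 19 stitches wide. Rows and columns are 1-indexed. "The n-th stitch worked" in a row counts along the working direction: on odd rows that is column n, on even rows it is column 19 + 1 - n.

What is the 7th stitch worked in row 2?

== STITCH ==
P

Derivation:
For row 2: chart row = ((2-1) mod 3) + 1 = 2; this is a WS (even) row.
Chart row 2 tiled across columns 1-19: K P P YO K K K P P YO K K K P P YO K K K
WS: work from column 19 back to column 1 (reverse the tiled row), swapping K<->P (YO and K2TOG unchanged).
Row 2 as worked: P P P YO K K P P P YO K K P P P YO K K P
Counting 7 along the worked row gives P.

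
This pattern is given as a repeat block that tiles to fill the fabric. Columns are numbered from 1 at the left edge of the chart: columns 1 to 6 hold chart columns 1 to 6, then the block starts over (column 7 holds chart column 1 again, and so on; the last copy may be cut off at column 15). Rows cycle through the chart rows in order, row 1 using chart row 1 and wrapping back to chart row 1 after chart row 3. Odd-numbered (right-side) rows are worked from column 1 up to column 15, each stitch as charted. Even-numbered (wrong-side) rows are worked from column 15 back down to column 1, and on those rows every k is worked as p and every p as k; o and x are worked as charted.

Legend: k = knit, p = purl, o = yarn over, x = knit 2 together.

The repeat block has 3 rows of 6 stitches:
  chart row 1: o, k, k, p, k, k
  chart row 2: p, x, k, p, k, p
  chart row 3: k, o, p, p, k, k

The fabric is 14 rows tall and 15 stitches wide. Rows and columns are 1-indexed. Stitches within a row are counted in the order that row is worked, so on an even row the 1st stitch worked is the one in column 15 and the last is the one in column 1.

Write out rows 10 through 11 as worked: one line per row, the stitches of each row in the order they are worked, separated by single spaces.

Row 10: chart row 1, WS - tiled (columns 1-15): o k k p k k o k k p k k o k k; work from column 15 back to 1 with k<->p swapped.
Row 11: chart row 2, RS - tile across columns 1-15 and work as-is.

Result:
p p o p p k p p o p p k p p o
p x k p k p p x k p k p p x k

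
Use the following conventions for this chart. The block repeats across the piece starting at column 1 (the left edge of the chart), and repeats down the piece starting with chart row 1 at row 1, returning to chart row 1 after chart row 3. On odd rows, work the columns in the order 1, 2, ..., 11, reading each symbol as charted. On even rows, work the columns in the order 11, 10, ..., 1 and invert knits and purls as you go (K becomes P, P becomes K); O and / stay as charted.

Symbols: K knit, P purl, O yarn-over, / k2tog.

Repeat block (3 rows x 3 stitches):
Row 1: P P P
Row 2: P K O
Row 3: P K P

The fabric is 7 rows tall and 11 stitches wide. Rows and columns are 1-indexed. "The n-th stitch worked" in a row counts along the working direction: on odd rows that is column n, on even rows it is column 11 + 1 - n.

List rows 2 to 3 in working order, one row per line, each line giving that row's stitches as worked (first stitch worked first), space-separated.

Row 2: chart row 2, WS - tiled (columns 1-11): P K O P K O P K O P K; work from column 11 back to 1 with K<->P swapped.
Row 3: chart row 3, RS - tile across columns 1-11 and work as-is.

Result:
P K O P K O P K O P K
P K P P K P P K P P K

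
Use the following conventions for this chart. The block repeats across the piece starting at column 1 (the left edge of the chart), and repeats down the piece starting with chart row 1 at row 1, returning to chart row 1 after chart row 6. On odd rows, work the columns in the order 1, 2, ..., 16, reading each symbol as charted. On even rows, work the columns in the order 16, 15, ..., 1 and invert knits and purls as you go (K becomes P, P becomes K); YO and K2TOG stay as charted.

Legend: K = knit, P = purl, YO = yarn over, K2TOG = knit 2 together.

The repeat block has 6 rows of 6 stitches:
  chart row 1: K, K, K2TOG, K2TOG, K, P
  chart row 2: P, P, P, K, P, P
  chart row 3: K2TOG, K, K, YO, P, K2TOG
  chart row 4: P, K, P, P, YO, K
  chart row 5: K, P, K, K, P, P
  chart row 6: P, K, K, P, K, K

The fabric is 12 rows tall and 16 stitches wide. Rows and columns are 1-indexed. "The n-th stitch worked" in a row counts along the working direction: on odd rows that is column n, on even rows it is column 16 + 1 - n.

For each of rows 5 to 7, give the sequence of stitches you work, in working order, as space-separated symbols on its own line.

Row 5: chart row 5, RS - tile across columns 1-16 and work as-is.
Row 6: chart row 6, WS - tiled (columns 1-16): P K K P K K P K K P K K P K K P; work from column 16 back to 1 with K<->P swapped.
Row 7: chart row 1, RS - tile across columns 1-16 and work as-is.

Result:
K P K K P P K P K K P P K P K K
K P P K P P K P P K P P K P P K
K K K2TOG K2TOG K P K K K2TOG K2TOG K P K K K2TOG K2TOG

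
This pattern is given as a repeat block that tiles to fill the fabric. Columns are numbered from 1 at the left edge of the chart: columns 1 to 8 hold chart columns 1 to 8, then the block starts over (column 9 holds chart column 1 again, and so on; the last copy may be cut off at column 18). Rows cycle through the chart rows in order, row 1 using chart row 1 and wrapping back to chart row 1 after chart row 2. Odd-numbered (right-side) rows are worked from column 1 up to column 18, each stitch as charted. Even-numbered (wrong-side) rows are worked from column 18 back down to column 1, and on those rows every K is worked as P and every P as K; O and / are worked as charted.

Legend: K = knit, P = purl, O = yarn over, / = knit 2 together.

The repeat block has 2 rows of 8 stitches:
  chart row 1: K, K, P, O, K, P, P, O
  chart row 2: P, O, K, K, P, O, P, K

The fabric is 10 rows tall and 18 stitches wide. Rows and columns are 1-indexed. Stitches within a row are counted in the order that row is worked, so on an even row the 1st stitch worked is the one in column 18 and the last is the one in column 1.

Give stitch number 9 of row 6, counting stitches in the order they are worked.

== STITCH ==
O

Derivation:
For row 6: chart row = ((6-1) mod 2) + 1 = 2; this is a WS (even) row.
Chart row 2 tiled across columns 1-18: P O K K P O P K P O K K P O P K P O
WS: work from column 18 back to column 1 (reverse the tiled row), swapping K<->P (O and / unchanged).
Row 6 as worked: O K P K O K P P O K P K O K P P O K
The 9th stitch worked is O.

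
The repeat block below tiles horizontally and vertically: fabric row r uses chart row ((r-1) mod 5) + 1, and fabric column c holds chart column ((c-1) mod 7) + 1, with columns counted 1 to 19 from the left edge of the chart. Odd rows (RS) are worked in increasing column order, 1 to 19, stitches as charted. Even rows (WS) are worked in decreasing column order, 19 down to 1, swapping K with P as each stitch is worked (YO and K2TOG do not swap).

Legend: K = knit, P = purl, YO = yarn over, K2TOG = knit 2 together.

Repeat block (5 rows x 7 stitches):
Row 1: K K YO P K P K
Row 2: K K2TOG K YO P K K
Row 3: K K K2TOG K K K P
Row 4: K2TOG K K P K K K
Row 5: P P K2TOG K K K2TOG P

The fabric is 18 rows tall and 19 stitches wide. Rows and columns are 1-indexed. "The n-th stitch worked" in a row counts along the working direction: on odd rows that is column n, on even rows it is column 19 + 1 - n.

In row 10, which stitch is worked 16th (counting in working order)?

Row 10 uses chart row ((10-1) mod 5)+1 = 5. Row 10 is even, so WS.
Chart row 5 tiled across columns 1-19: P P K2TOG K K K2TOG P P P K2TOG K K K2TOG P P P K2TOG K K
WS: work from column 19 back to column 1 (reverse the tiled row), swapping K<->P (YO and K2TOG unchanged).
Row 10 as worked: P P K2TOG K K K K2TOG P P K2TOG K K K K2TOG P P K2TOG K K
Counting 16 along the worked row gives P.

Stitch:
P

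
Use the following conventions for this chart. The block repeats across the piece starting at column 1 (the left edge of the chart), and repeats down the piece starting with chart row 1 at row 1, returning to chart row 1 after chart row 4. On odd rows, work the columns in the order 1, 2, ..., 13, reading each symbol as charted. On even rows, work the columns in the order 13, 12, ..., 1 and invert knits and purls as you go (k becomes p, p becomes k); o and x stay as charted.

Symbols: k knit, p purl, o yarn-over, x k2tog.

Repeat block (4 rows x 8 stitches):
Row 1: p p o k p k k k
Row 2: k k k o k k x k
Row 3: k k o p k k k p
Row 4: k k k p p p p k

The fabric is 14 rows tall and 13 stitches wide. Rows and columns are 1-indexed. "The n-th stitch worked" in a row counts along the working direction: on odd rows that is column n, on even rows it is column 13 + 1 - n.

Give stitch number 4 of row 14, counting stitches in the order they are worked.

Row 14: (14-1) mod 4 = 1, so use chart row 2. Even row -> WS.
Chart row 2 tiled across columns 1-13: k k k o k k x k k k k o k
Wrong side: read the tiled row from column 13 down to 1 and exchange k with p (leave o, x).
Row 14 as worked: p o p p p p x p p o p p p
The 4th stitch worked is p.

== STITCH ==
p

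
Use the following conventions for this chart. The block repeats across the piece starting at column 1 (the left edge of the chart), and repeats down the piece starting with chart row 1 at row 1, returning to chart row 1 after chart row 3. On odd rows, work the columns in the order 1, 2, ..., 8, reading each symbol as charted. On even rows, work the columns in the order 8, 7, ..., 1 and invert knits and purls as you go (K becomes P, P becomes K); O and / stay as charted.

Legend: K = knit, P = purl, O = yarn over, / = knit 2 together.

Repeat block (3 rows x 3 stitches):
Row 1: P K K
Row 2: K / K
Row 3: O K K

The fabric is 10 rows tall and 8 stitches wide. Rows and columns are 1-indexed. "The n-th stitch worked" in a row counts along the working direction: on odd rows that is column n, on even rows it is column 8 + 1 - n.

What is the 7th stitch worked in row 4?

Row 4 uses chart row ((4-1) mod 3)+1 = 1. Row 4 is even, so WS.
Chart row 1 tiled across columns 1-8: P K K P K K P K
Wrong side: read the tiled row from column 8 down to 1 and exchange K with P (leave O, /).
Row 4 as worked: P K P P K P P K
Counting 7 along the worked row gives P.

Stitch:
P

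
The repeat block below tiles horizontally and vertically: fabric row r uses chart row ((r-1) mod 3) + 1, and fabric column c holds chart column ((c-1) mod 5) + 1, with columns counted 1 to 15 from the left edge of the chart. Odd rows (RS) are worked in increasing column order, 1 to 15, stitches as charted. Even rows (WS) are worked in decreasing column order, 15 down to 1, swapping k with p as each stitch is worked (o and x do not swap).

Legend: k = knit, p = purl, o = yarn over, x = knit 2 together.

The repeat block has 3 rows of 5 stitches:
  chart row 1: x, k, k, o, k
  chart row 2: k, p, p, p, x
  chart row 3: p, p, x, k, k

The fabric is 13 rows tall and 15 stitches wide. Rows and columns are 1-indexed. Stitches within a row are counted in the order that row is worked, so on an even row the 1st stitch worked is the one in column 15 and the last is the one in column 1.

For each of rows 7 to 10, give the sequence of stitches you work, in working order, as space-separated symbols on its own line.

== ROWS AS WORKED ==
x k k o k x k k o k x k k o k
x k k k p x k k k p x k k k p
p p x k k p p x k k p p x k k
p o p p x p o p p x p o p p x

Derivation:
Row 7: chart row 1, RS - tile across columns 1-15 and work as-is.
Row 8: chart row 2, WS - tiled (columns 1-15): k p p p x k p p p x k p p p x; work from column 15 back to 1 with k<->p swapped.
Row 9: chart row 3, RS - tile across columns 1-15 and work as-is.
Row 10: chart row 1, WS - tiled (columns 1-15): x k k o k x k k o k x k k o k; work from column 15 back to 1 with k<->p swapped.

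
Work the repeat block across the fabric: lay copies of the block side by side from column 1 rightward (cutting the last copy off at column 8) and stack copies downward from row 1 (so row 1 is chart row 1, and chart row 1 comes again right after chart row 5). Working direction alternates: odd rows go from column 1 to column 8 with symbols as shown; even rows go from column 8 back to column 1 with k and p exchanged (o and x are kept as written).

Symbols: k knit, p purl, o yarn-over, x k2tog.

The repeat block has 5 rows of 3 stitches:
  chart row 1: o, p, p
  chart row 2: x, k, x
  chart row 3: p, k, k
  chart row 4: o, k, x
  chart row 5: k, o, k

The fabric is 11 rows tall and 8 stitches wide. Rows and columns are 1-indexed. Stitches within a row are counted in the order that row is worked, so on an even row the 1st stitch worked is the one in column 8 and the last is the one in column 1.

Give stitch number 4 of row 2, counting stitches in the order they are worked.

For row 2: chart row = ((2-1) mod 5) + 1 = 2; this is a WS (even) row.
Chart row 2 tiled across columns 1-8: x k x x k x x k
Wrong side: read the tiled row from column 8 down to 1 and exchange k with p (leave o, x).
Row 2 as worked: p x x p x x p x
Stitch 4 in working order -> p

Result:
p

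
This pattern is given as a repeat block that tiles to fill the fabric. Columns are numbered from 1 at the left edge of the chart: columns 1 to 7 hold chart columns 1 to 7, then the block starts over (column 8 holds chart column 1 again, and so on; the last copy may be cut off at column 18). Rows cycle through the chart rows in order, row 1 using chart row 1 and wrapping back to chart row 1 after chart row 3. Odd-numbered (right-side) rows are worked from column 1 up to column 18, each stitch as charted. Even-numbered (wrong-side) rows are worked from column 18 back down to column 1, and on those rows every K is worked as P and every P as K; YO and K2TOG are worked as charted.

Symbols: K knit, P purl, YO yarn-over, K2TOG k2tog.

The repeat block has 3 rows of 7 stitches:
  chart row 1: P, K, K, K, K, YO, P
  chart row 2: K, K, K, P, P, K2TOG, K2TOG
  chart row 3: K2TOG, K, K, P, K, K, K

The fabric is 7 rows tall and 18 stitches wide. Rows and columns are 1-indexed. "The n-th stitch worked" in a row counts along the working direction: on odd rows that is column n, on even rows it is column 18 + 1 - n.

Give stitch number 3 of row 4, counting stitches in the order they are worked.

== STITCH ==
P

Derivation:
Row 4 uses chart row ((4-1) mod 3)+1 = 1. Row 4 is even, so WS.
Chart row 1 tiled across columns 1-18: P K K K K YO P P K K K K YO P P K K K
WS row: flip the tiled sequence (start at column 18) and apply K<->P; YO and K2TOG stay.
Row 4 as worked: P P P K K YO P P P P K K YO P P P P K
Counting 3 along the worked row gives P.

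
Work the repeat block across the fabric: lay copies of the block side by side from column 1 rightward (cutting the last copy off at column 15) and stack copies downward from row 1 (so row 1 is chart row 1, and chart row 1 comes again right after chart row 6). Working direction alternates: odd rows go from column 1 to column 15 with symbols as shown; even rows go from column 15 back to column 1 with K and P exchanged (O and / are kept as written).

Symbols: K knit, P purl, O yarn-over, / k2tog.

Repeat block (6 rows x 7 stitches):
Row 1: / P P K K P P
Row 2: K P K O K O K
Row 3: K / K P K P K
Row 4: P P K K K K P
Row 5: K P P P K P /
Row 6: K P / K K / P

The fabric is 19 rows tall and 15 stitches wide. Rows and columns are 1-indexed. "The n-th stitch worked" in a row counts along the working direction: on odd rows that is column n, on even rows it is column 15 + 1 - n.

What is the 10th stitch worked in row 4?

Row 4 uses chart row ((4-1) mod 6)+1 = 4. Row 4 is even, so WS.
Chart row 4 tiled across columns 1-15: P P K K K K P P P K K K K P P
Wrong side: read the tiled row from column 15 down to 1 and exchange K with P (leave O, /).
Row 4 as worked: K K P P P P K K K P P P P K K
The 10th stitch worked is P.

Stitch:
P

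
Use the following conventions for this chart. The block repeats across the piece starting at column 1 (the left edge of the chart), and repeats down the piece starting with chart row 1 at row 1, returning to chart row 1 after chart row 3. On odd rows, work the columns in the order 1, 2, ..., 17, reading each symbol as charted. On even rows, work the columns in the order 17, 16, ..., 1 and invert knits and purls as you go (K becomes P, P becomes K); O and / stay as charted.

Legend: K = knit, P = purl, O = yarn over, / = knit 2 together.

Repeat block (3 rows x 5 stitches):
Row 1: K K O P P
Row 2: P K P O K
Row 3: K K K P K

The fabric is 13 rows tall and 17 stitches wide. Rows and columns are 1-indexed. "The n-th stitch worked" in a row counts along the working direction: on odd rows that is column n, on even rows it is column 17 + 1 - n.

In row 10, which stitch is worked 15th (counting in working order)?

== STITCH ==
O

Derivation:
For row 10: chart row = ((10-1) mod 3) + 1 = 1; this is a WS (even) row.
Chart row 1 tiled across columns 1-17: K K O P P K K O P P K K O P P K K
WS: work from column 17 back to column 1 (reverse the tiled row), swapping K<->P (O and / unchanged).
Row 10 as worked: P P K K O P P K K O P P K K O P P
Stitch 15 in working order -> O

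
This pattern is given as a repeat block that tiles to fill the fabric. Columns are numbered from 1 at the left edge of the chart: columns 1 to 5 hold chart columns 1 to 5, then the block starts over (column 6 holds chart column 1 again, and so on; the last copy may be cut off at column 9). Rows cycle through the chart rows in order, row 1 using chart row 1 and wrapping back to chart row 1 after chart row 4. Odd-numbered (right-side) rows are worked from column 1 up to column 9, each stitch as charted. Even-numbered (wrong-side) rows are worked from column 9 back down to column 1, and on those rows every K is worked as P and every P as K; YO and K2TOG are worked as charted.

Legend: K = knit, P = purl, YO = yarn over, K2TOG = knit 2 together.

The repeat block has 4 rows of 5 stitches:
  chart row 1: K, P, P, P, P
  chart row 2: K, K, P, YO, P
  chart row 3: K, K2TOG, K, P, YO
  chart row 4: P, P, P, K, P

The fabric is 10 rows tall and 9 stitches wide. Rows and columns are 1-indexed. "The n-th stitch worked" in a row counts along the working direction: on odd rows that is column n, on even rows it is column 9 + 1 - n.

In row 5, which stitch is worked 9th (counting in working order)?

Stitch:
P

Derivation:
Row 5 uses chart row ((5-1) mod 4)+1 = 1. Row 5 is odd, so RS.
Chart row 1 tiled across columns 1-9: K P P P P K P P P
RS row: no reversal, no swap; stitch n worked = column n.
Stitch 9 in working order -> P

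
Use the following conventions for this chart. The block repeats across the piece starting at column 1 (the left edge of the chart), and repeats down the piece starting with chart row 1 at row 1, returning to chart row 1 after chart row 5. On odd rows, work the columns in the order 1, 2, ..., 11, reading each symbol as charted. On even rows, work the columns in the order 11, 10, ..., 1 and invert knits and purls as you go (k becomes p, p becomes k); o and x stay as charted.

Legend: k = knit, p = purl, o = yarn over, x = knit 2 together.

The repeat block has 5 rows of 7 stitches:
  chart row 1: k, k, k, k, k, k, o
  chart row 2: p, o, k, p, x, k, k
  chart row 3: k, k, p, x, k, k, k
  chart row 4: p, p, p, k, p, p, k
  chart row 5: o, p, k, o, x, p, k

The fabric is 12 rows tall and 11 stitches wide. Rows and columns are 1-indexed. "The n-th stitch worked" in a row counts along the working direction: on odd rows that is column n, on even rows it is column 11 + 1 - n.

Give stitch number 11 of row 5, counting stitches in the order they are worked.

Row 5: (5-1) mod 5 = 4, so use chart row 5. Odd row -> RS.
Chart row 5 tiled across columns 1-11: o p k o x p k o p k o
RS row: no reversal, no swap; stitch n worked = column n.
Counting 11 along the worked row gives o.

== STITCH ==
o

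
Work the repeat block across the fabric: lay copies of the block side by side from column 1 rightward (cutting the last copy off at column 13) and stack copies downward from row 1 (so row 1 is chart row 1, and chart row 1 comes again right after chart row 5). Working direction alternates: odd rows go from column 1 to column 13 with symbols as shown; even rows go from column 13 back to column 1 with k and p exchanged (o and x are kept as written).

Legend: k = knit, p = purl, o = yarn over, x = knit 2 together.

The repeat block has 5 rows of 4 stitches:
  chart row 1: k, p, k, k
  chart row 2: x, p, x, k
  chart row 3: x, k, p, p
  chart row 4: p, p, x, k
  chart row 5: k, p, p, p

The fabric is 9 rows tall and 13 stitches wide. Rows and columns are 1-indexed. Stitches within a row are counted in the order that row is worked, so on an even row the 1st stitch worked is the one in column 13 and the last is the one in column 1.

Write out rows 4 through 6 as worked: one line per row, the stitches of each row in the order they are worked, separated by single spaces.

Row 4: chart row 4, WS - tiled (columns 1-13): p p x k p p x k p p x k p; work from column 13 back to 1 with k<->p swapped.
Row 5: chart row 5, RS - tile across columns 1-13 and work as-is.
Row 6: chart row 1, WS - tiled (columns 1-13): k p k k k p k k k p k k k; work from column 13 back to 1 with k<->p swapped.

== ROWS AS WORKED ==
k p x k k p x k k p x k k
k p p p k p p p k p p p k
p p p k p p p k p p p k p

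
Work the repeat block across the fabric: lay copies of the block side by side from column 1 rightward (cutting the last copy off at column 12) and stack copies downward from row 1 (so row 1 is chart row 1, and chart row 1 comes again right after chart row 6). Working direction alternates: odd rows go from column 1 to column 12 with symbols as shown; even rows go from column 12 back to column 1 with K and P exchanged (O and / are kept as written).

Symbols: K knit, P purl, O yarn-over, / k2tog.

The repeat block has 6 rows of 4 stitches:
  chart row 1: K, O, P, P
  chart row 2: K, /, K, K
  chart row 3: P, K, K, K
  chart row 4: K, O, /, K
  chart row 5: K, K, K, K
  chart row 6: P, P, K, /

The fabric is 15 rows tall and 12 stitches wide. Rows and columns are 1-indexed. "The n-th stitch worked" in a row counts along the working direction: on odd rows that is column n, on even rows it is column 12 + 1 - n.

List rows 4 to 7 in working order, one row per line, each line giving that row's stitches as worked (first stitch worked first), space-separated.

Rows as worked:
P / O P P / O P P / O P
K K K K K K K K K K K K
/ P K K / P K K / P K K
K O P P K O P P K O P P

Derivation:
Row 4: chart row 4, WS - tiled (columns 1-12): K O / K K O / K K O / K; work from column 12 back to 1 with K<->P swapped.
Row 5: chart row 5, RS - tile across columns 1-12 and work as-is.
Row 6: chart row 6, WS - tiled (columns 1-12): P P K / P P K / P P K /; work from column 12 back to 1 with K<->P swapped.
Row 7: chart row 1, RS - tile across columns 1-12 and work as-is.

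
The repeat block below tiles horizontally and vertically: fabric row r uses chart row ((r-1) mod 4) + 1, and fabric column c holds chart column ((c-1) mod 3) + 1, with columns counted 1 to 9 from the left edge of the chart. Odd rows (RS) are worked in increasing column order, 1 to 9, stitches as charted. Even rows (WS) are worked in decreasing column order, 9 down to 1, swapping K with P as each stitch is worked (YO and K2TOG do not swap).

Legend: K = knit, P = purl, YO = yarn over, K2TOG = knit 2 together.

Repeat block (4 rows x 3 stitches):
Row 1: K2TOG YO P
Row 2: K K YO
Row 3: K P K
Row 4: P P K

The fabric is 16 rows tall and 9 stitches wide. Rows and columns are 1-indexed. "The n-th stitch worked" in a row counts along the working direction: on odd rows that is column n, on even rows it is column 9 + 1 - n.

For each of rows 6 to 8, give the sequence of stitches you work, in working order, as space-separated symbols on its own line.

Row 6: chart row 2, WS - tiled (columns 1-9): K K YO K K YO K K YO; work from column 9 back to 1 with K<->P swapped.
Row 7: chart row 3, RS - tile across columns 1-9 and work as-is.
Row 8: chart row 4, WS - tiled (columns 1-9): P P K P P K P P K; work from column 9 back to 1 with K<->P swapped.

Rows as worked:
YO P P YO P P YO P P
K P K K P K K P K
P K K P K K P K K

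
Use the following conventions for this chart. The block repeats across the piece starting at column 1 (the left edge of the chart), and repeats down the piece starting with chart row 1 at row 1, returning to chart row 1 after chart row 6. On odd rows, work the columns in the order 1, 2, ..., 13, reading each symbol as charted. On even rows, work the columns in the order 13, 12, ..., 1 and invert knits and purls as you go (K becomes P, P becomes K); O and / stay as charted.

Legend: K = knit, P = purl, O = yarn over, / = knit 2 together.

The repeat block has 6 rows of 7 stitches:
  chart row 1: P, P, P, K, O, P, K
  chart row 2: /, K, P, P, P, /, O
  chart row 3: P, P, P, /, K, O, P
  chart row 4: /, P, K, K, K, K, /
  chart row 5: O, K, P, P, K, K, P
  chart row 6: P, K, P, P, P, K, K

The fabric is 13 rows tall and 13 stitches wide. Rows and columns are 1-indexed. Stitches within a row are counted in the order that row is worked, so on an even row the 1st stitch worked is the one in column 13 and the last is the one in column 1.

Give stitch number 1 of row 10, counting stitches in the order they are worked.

== STITCH ==
P

Derivation:
Row 10 uses chart row ((10-1) mod 6)+1 = 4. Row 10 is even, so WS.
Chart row 4 tiled across columns 1-13: / P K K K K / / P K K K K
WS row: flip the tiled sequence (start at column 13) and apply K<->P; O and / stay.
Row 10 as worked: P P P P K / / P P P P K /
Counting 1 along the worked row gives P.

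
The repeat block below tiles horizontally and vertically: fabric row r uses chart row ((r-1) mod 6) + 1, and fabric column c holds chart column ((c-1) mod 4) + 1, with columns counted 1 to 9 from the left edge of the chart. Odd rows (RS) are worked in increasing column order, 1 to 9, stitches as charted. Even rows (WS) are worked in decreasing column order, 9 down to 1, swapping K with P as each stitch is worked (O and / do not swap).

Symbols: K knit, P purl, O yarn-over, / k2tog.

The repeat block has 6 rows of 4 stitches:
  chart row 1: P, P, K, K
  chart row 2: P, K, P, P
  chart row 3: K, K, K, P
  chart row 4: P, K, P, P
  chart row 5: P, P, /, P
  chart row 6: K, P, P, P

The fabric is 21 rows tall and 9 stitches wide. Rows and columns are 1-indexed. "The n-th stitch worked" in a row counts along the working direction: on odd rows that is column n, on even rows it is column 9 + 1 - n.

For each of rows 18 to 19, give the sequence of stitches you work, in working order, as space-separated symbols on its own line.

Row 18: chart row 6, WS - tiled (columns 1-9): K P P P K P P P K; work from column 9 back to 1 with K<->P swapped.
Row 19: chart row 1, RS - tile across columns 1-9 and work as-is.

Result:
P K K K P K K K P
P P K K P P K K P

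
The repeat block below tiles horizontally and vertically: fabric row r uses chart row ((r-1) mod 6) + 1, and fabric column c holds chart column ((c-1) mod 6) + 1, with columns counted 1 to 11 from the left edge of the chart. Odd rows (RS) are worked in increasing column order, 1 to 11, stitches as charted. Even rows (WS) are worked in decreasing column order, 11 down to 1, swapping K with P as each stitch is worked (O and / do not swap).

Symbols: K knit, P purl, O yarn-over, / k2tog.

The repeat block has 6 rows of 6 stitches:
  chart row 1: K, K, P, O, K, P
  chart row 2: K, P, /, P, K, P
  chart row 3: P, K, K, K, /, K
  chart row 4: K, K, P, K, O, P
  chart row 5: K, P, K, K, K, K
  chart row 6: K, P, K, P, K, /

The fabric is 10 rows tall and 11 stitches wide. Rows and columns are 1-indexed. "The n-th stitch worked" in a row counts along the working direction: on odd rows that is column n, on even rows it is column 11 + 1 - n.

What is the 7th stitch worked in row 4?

Row 4 uses chart row ((4-1) mod 6)+1 = 4. Row 4 is even, so WS.
Chart row 4 tiled across columns 1-11: K K P K O P K K P K O
WS: work from column 11 back to column 1 (reverse the tiled row), swapping K<->P (O and / unchanged).
Row 4 as worked: O P K P P K O P K P P
The 7th stitch worked is O.

Stitch:
O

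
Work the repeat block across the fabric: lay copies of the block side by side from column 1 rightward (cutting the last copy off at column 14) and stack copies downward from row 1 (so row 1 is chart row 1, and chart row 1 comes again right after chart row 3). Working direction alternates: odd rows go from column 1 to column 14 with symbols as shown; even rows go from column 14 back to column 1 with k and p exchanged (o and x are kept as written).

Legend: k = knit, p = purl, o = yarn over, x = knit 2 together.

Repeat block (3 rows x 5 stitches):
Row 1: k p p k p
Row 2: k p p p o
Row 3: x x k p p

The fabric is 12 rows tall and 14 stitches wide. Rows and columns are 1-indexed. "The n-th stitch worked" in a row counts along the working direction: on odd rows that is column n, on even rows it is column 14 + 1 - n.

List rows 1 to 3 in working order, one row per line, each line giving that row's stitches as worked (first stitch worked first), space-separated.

Row 1: chart row 1, RS - tile across columns 1-14 and work as-is.
Row 2: chart row 2, WS - tiled (columns 1-14): k p p p o k p p p o k p p p; work from column 14 back to 1 with k<->p swapped.
Row 3: chart row 3, RS - tile across columns 1-14 and work as-is.

== ROWS AS WORKED ==
k p p k p k p p k p k p p k
k k k p o k k k p o k k k p
x x k p p x x k p p x x k p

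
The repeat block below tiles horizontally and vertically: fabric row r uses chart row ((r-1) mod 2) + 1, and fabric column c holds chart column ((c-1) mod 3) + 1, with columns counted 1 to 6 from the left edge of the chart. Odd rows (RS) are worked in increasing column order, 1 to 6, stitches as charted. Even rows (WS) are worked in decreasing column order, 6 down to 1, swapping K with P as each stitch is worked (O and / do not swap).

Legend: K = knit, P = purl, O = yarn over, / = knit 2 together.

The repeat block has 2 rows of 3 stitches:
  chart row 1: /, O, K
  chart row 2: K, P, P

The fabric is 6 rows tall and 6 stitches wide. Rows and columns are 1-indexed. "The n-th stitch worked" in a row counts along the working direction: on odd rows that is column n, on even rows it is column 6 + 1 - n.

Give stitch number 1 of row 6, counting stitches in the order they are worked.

Result:
K

Derivation:
Row 6 uses chart row ((6-1) mod 2)+1 = 2. Row 6 is even, so WS.
Chart row 2 tiled across columns 1-6: K P P K P P
Wrong side: read the tiled row from column 6 down to 1 and exchange K with P (leave O, /).
Row 6 as worked: K K P K K P
Counting 1 along the worked row gives K.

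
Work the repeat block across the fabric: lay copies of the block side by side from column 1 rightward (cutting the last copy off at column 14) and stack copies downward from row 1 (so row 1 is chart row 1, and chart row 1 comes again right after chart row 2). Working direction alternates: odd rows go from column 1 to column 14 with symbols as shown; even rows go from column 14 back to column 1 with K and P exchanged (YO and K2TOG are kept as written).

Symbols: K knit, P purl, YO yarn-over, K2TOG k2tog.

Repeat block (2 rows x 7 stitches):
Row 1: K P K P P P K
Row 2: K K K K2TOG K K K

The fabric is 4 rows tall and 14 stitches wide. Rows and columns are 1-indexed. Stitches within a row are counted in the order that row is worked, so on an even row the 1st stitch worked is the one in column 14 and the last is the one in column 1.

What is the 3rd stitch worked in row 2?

Result:
P

Derivation:
Row 2 uses chart row ((2-1) mod 2)+1 = 2. Row 2 is even, so WS.
Chart row 2 tiled across columns 1-14: K K K K2TOG K K K K K K K2TOG K K K
WS row: flip the tiled sequence (start at column 14) and apply K<->P; YO and K2TOG stay.
Row 2 as worked: P P P K2TOG P P P P P P K2TOG P P P
Counting 3 along the worked row gives P.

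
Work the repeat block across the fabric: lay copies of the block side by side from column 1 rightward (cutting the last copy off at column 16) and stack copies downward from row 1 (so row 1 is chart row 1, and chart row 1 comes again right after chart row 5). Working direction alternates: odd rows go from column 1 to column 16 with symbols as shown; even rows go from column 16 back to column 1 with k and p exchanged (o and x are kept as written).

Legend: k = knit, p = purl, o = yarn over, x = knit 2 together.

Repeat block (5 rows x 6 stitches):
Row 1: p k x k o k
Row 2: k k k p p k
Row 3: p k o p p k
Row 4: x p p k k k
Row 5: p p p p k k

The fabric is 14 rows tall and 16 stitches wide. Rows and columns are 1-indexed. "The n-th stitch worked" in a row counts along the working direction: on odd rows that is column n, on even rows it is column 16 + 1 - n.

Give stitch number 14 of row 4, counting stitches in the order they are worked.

Row 4 uses chart row ((4-1) mod 5)+1 = 4. Row 4 is even, so WS.
Chart row 4 tiled across columns 1-16: x p p k k k x p p k k k x p p k
Wrong side: read the tiled row from column 16 down to 1 and exchange k with p (leave o, x).
Row 4 as worked: p k k x p p p k k x p p p k k x
Stitch 14 in working order -> k

Stitch:
k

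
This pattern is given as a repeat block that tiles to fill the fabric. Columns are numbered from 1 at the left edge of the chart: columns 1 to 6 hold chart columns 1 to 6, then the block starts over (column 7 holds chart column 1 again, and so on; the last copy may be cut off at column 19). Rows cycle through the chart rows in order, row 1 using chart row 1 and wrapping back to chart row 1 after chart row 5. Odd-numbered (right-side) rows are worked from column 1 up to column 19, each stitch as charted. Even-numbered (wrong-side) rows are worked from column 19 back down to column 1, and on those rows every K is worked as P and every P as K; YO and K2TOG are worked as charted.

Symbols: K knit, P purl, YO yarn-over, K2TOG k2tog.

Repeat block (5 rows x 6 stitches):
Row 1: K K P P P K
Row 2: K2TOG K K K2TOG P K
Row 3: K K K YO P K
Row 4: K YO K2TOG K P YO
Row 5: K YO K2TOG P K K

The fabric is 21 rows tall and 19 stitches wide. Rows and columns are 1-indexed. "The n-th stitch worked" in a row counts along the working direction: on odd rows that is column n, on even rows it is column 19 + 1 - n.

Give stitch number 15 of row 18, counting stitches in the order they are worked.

For row 18: chart row = ((18-1) mod 5) + 1 = 3; this is a WS (even) row.
Chart row 3 tiled across columns 1-19: K K K YO P K K K K YO P K K K K YO P K K
WS row: flip the tiled sequence (start at column 19) and apply K<->P; YO and K2TOG stay.
Row 18 as worked: P P K YO P P P P K YO P P P P K YO P P P
Stitch 15 in working order -> K

Result:
K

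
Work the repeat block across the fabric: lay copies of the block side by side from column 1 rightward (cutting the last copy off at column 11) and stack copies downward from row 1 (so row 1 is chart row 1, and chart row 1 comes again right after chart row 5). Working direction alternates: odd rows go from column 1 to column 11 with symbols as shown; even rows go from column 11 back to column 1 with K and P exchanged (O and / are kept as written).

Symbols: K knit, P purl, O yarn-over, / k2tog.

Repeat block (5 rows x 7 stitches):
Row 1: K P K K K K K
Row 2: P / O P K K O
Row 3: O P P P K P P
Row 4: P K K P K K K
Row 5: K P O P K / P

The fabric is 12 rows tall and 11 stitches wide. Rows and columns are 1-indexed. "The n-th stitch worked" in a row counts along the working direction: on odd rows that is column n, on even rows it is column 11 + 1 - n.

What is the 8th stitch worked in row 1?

== STITCH ==
K

Derivation:
Row 1: (1-1) mod 5 = 0, so use chart row 1. Odd row -> RS.
Chart row 1 tiled across columns 1-11: K P K K K K K K P K K
Right side: take the tiled row as-is (worked left to right from column 1).
The 8th stitch worked is K.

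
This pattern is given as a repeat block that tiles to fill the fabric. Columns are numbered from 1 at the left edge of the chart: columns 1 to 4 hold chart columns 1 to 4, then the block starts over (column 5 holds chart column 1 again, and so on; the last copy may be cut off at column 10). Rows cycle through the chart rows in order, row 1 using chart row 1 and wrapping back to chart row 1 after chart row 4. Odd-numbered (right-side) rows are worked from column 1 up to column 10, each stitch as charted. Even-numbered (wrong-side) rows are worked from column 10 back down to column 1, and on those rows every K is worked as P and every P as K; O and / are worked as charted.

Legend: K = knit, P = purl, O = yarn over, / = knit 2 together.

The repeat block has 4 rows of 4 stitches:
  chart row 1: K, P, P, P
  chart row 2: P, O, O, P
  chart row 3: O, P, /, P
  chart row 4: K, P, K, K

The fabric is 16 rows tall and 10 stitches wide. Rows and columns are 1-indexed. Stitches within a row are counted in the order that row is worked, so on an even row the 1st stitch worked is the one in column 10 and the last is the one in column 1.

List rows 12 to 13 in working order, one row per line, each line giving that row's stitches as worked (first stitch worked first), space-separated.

== ROWS AS WORKED ==
K P P P K P P P K P
K P P P K P P P K P

Derivation:
Row 12: chart row 4, WS - tiled (columns 1-10): K P K K K P K K K P; work from column 10 back to 1 with K<->P swapped.
Row 13: chart row 1, RS - tile across columns 1-10 and work as-is.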